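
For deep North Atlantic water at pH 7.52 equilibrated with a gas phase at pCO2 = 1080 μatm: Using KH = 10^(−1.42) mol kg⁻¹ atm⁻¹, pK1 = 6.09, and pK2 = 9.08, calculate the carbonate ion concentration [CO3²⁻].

[CO3²⁻] = 0.0304 mmol/kg

[CO2*] = KH · pCO2 = 10^(−1.42) × 1080×10^-6 = 4.106×10^-5 mol/kg
α₀ = 1/(1 + K1/[H⁺] + K1K2/[H⁺]²) = 1/(1 + 10^+1.43 + 10^-0.13) = 0.03490
DIC = [CO2*]/α₀ = 4.106×10^-5 / 0.03490 = 1.177 mmol/kg
[CO3²⁻] = α₂·DIC; α₂ = 0.02587, so [CO3²⁻] = 0.02587 × 1.177 = 0.0304 mmol/kg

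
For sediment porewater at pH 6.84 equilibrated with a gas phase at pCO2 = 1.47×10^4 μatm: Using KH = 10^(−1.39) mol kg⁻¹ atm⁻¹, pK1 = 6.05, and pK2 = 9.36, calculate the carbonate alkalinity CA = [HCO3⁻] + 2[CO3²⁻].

CA = 3.71 mmol/kg

[CO2*] = KH · pCO2 = 10^(−1.39) × 1.47×10^4×10^-6 = 5.988×10^-4 mol/kg
α₀ = 1/(1 + K1/[H⁺] + K1K2/[H⁺]²) = 1/(1 + 10^+0.79 + 10^-1.73) = 0.1392
DIC = [CO2*]/α₀ = 5.988×10^-4 / 0.1392 = 4.302 mmol/kg
CA = (α₁ + 2α₂)·DIC = (0.8582 + 2×0.002592) × 4.302 = 3.71 mmol/kg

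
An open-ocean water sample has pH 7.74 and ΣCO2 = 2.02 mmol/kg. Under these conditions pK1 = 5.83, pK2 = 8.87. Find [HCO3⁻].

α₁ = 1 / (1 + [H⁺]/K1 + K2/[H⁺]) = 1 / (1 + 10^-1.91 + 10^-1.13)
   = 1 / (1 + 0.012303 + 0.074131) = 1/1.0864 = 0.9204
[HCO3⁻] = α₁ × DIC = 0.9204 × 2.02 = 1.86 mmol/kg

[HCO3⁻] = 1.86 mmol/kg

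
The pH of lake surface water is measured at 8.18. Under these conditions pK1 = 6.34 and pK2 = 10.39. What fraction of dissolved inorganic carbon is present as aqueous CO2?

α₀ = 0.0142

α₀ = 1 / (1 + K1/[H⁺] + K1K2/[H⁺]²) = 1 / (1 + 10^+1.84 + 10^-0.37)
   = 1 / (1 + 69.183 + 0.42658) = 1/70.610 = 0.01416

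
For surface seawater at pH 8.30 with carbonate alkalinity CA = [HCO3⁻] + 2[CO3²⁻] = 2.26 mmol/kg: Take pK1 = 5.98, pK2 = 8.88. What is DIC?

DIC = 1.88 mmol/kg

CA = [HCO3⁻] + 2[CO3²⁻] = (α₁ + 2α₂)·DIC
At pH 8.30: [H⁺]/K1 = 10^-2.32 = 0.0047863, K2/[H⁺] = 10^-0.58 = 0.26303
α₁ = 1/(1 + 0.0047863 + 0.26303) = 1/1.2678 = 0.7888; α₂ = α₁·K2/[H⁺] = 0.2075
α₁ + 2α₂ = 1.2037
DIC = CA / (α₁ + 2α₂) = 2.26 / 1.2037 = 1.88 mmol/kg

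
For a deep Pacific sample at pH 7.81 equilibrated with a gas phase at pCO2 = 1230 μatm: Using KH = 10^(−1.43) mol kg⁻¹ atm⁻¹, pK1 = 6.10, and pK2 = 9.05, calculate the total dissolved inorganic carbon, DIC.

DIC = 2.52 mmol/kg

[CO2*] = KH · pCO2 = 10^(−1.43) × 1230×10^-6 = 4.570×10^-5 mol/kg
α₀ = 1/(1 + K1/[H⁺] + K1K2/[H⁺]²) = 1/(1 + 10^+1.71 + 10^+0.47) = 0.01810
DIC = [CO2*]/α₀ = 4.570×10^-5 / 0.01810 = 2.52 mmol/kg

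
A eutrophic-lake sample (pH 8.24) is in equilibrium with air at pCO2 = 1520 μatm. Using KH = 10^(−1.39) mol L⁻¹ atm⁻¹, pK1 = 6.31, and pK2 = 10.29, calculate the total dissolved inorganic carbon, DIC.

DIC = 5.38 mmol/L

[CO2*] = KH · pCO2 = 10^(−1.39) × 1520×10^-6 = 6.192×10^-5 mol/L
α₀ = 1/(1 + K1/[H⁺] + K1K2/[H⁺]²) = 1/(1 + 10^+1.93 + 10^-0.12) = 0.01151
DIC = [CO2*]/α₀ = 6.192×10^-5 / 0.01151 = 5.38 mmol/L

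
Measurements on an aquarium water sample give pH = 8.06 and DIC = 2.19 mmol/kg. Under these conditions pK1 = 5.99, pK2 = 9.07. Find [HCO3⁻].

[HCO3⁻] = 1.98 mmol/kg

α₁ = 1 / (1 + [H⁺]/K1 + K2/[H⁺]) = 1 / (1 + 10^-2.07 + 10^-1.01)
   = 1 / (1 + 0.0085114 + 0.097724) = 1/1.1062 = 0.9040
[HCO3⁻] = α₁ × DIC = 0.9040 × 2.19 = 1.98 mmol/kg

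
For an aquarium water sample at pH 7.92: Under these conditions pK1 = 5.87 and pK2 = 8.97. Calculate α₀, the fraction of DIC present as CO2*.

α₀ = 1 / (1 + K1/[H⁺] + K1K2/[H⁺]²) = 1 / (1 + 10^+2.05 + 10^+1.00)
   = 1 / (1 + 112.20 + 10.000) = 1/123.20 = 0.008117

α₀ = 0.00812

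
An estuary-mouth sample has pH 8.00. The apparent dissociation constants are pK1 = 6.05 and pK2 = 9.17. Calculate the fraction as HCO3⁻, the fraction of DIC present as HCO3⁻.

α₁ = 0.927

α₁ = 1 / (1 + [H⁺]/K1 + K2/[H⁺]) = 1 / (1 + 10^-1.95 + 10^-1.17)
   = 1 / (1 + 0.011220 + 0.067608) = 1/1.0788 = 0.9269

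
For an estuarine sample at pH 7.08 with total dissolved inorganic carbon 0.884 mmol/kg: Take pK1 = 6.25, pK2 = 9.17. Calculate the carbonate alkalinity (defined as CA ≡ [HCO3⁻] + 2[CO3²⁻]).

CA = 0.777 mmol/kg

CA = [HCO3⁻] + 2[CO3²⁻] = (α₁ + 2α₂)·DIC
At pH 7.08: [H⁺]/K1 = 10^-0.83 = 0.14791, K2/[H⁺] = 10^-2.09 = 0.0081283
α₁ = 1/(1 + 0.14791 + 0.0081283) = 1/1.1560 = 0.8650; α₂ = α₁·K2/[H⁺] = 0.007031
α₁ + 2α₂ = 0.8791
CA = 0.8791 × 0.884 = 0.777 mmol/kg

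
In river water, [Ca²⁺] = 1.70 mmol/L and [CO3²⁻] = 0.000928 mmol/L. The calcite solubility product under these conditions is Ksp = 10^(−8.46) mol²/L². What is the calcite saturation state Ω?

Ω = 0.455

Ksp = 10^(−8.46) = 3.467×10^-9
Ω = [Ca²⁺][CO3²⁻]/Ksp = (1.70×10^-3)(0.000928×10^-3) / 3.467×10^-9 = 0.455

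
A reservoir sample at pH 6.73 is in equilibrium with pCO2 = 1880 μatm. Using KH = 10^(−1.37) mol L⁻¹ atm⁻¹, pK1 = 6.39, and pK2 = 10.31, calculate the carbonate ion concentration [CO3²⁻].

[CO2*] = KH · pCO2 = 10^(−1.37) × 1880×10^-6 = 8.020×10^-5 mol/L
α₀ = 1/(1 + K1/[H⁺] + K1K2/[H⁺]²) = 1/(1 + 10^+0.34 + 10^-3.24) = 0.3136
DIC = [CO2*]/α₀ = 8.020×10^-5 / 0.3136 = 0.2557 mmol/L
[CO3²⁻] = α₂·DIC; α₂ = 0.0001805, so [CO3²⁻] = 0.0001805 × 0.2557 = 4.61×10^-5 mmol/L = 0.0461 μmol/L

[CO3²⁻] = 0.0461 μmol/L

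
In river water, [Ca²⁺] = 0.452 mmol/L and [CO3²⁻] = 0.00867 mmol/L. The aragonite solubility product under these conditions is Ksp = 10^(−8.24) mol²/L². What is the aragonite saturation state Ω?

Ksp = 10^(−8.24) = 5.754×10^-9
Ω = [Ca²⁺][CO3²⁻]/Ksp = (0.452×10^-3)(0.00867×10^-3) / 5.754×10^-9 = 0.681

Ω = 0.681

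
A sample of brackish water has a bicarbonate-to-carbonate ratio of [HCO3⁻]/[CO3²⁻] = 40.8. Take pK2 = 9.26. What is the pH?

pH = 7.65

From K2 = [H⁺][CO3²⁻]/[HCO3⁻]:  pH = pK2 − log₁₀([HCO3⁻]/[CO3²⁻])
log₁₀(40.8) = +1.611
pH = 9.26 − (+1.611) = 7.65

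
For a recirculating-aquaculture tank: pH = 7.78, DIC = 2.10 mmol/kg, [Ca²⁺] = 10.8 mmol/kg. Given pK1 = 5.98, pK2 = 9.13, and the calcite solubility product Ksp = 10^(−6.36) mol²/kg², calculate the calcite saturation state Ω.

α₂ = 1 / (1 + [H⁺]/K2 + [H⁺]²/(K1K2)) = 1 / (1 + 10^+1.35 + 10^-0.45)
   = 1 / (1 + 22.387 + 0.35481) = 1/23.742 = 0.04212
[CO3²⁻] = α₂ × DIC = 0.04212 × 2.10 = 0.08845 mmol/kg
Ksp = 10^(−6.36) = 4.365×10^-7
Ω = [Ca²⁺][CO3²⁻]/Ksp = (10.8×10^-3)(8.845×10^-5) / 4.365×10^-7 = 2.19

Ω = 2.19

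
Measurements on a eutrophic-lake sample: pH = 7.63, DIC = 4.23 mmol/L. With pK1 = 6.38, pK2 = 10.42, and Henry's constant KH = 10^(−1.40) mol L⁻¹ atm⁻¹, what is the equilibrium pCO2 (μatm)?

pCO2 = 5650 μatm

α₀ = 1 / (1 + K1/[H⁺] + K1K2/[H⁺]²) = 1 / (1 + 10^+1.25 + 10^-1.54)
   = 1 / (1 + 17.783 + 0.028840) = 1/18.812 = 0.05316
[CO2*] = α₀ × DIC = 0.05316 × 4.23 = 0.2249 mmol/L
pCO2 = [CO2*]/KH = 2.249×10^-4 / 3.981×10^-2 = 5650 μatm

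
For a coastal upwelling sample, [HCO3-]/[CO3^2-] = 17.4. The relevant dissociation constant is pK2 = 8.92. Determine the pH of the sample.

From K2 = [H⁺][CO3^2-]/[HCO3-]:  pH = pK2 − log₁₀([HCO3-]/[CO3^2-])
log₁₀(17.4) = +1.241
pH = 8.92 − (+1.241) = 7.68

pH = 7.68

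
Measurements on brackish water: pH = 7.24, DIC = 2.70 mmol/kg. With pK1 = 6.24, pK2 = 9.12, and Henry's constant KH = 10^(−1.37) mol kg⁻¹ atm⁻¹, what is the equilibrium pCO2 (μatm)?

α₀ = 1 / (1 + K1/[H⁺] + K1K2/[H⁺]²) = 1 / (1 + 10^+1.00 + 10^-0.88)
   = 1 / (1 + 10.000 + 0.13183) = 1/11.132 = 0.08983
[CO2*] = α₀ × DIC = 0.08983 × 2.70 = 0.2425 mmol/kg
pCO2 = [CO2*]/KH = 2.425×10^-4 / 4.266×10^-2 = 5690 μatm

pCO2 = 5690 μatm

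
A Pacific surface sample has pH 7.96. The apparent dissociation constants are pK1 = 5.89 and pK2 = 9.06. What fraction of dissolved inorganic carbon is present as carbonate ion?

α₂ = 1 / (1 + [H⁺]/K2 + [H⁺]²/(K1K2)) = 1 / (1 + 10^+1.10 + 10^-0.97)
   = 1 / (1 + 12.589 + 0.10715) = 1/13.696 = 0.07301

α₂ = 0.0730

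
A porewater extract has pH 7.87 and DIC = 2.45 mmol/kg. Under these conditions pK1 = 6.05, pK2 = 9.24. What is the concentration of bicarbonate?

[HCO3⁻] = 2.32 mmol/kg

α₁ = 1 / (1 + [H⁺]/K1 + K2/[H⁺]) = 1 / (1 + 10^-1.82 + 10^-1.37)
   = 1 / (1 + 0.015136 + 0.042658) = 1/1.0578 = 0.9454
[HCO3⁻] = α₁ × DIC = 0.9454 × 2.45 = 2.32 mmol/kg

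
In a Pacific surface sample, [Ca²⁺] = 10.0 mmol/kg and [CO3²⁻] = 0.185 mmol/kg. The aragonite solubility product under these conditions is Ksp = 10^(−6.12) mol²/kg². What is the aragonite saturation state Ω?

Ksp = 10^(−6.12) = 7.586×10^-7
Ω = [Ca²⁺][CO3²⁻]/Ksp = (10.0×10^-3)(0.185×10^-3) / 7.586×10^-7 = 2.44

Ω = 2.44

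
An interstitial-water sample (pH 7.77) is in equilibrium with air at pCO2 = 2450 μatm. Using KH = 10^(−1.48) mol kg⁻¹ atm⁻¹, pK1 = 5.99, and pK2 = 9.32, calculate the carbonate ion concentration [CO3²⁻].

[CO2*] = KH · pCO2 = 10^(−1.48) × 2450×10^-6 = 8.113×10^-5 mol/kg
α₀ = 1/(1 + K1/[H⁺] + K1K2/[H⁺]²) = 1/(1 + 10^+1.78 + 10^+0.23) = 0.01588
DIC = [CO2*]/α₀ = 8.113×10^-5 / 0.01588 = 5.107 mmol/kg
[CO3²⁻] = α₂·DIC; α₂ = 0.02698, so [CO3²⁻] = 0.02698 × 5.107 = 0.138 mmol/kg

[CO3²⁻] = 0.138 mmol/kg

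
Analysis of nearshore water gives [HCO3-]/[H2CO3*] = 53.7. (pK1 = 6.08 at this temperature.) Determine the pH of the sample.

pH = 7.81

From K1 = [H⁺][HCO3-]/[H2CO3*]:  pH = pK1 + log₁₀([HCO3-]/[H2CO3*])
log₁₀(53.7) = +1.730
pH = 6.08 + (+1.730) = 7.81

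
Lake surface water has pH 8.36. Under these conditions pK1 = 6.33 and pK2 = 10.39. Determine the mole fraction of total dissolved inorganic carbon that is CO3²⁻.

α₂ = 1 / (1 + [H⁺]/K2 + [H⁺]²/(K1K2)) = 1 / (1 + 10^+2.03 + 10^+0.00)
   = 1 / (1 + 107.15 + 1.0000) = 1/109.15 = 0.009162

α₂ = 0.00916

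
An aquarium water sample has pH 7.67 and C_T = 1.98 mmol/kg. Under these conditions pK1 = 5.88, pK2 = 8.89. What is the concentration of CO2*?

α₀ = 1 / (1 + K1/[H⁺] + K1K2/[H⁺]²) = 1 / (1 + 10^+1.79 + 10^+0.57)
   = 1 / (1 + 61.660 + 3.7154) = 1/66.375 = 0.01507
[CO2*] = α₀ × DIC = 0.01507 × 1.98 = 0.0298 mmol/kg

[CO2*] = 0.0298 mmol/kg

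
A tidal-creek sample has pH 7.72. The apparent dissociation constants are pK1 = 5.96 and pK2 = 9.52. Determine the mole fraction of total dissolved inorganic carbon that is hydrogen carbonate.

α₁ = 1 / (1 + [H⁺]/K1 + K2/[H⁺]) = 1 / (1 + 10^-1.76 + 10^-1.80)
   = 1 / (1 + 0.017378 + 0.015849) = 1/1.0332 = 0.9678

α₁ = 0.968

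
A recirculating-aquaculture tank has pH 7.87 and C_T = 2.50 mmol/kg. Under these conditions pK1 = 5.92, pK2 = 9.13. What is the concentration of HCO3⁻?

[HCO3⁻] = 2.34 mmol/kg

α₁ = 1 / (1 + [H⁺]/K1 + K2/[H⁺]) = 1 / (1 + 10^-1.95 + 10^-1.26)
   = 1 / (1 + 0.011220 + 0.054954) = 1/1.0662 = 0.9379
[HCO3⁻] = α₁ × DIC = 0.9379 × 2.50 = 2.34 mmol/kg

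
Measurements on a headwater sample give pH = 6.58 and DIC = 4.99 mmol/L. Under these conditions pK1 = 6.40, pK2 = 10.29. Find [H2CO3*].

[CO2*] = 1.98 mmol/L

α₀ = 1 / (1 + K1/[H⁺] + K1K2/[H⁺]²) = 1 / (1 + 10^+0.18 + 10^-3.53)
   = 1 / (1 + 1.5136 + 0.00029512) = 1/2.5139 = 0.3978
[CO2*] = α₀ × DIC = 0.3978 × 4.99 = 1.98 mmol/L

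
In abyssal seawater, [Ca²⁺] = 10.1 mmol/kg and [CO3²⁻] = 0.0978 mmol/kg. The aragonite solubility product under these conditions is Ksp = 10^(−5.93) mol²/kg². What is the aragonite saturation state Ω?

Ω = 0.841

Ksp = 10^(−5.93) = 1.175×10^-6
Ω = [Ca²⁺][CO3²⁻]/Ksp = (10.1×10^-3)(0.0978×10^-3) / 1.175×10^-6 = 0.841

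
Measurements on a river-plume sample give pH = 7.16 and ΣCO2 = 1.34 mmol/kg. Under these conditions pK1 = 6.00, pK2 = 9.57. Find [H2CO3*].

[CO2*] = 0.0864 mmol/kg

α₀ = 1 / (1 + K1/[H⁺] + K1K2/[H⁺]²) = 1 / (1 + 10^+1.16 + 10^-1.25)
   = 1 / (1 + 14.454 + 0.056234) = 1/15.511 = 0.06447
[CO2*] = α₀ × DIC = 0.06447 × 1.34 = 0.0864 mmol/kg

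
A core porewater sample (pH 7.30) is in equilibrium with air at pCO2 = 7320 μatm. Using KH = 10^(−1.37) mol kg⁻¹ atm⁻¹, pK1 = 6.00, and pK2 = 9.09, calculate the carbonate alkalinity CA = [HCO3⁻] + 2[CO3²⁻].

CA = 6.43 mmol/kg

[CO2*] = KH · pCO2 = 10^(−1.37) × 7320×10^-6 = 3.123×10^-4 mol/kg
α₀ = 1/(1 + K1/[H⁺] + K1K2/[H⁺]²) = 1/(1 + 10^+1.30 + 10^-0.49) = 0.04700
DIC = [CO2*]/α₀ = 3.123×10^-4 / 0.04700 = 6.644 mmol/kg
CA = (α₁ + 2α₂)·DIC = (0.9378 + 2×0.01521) × 6.644 = 6.43 mmol/kg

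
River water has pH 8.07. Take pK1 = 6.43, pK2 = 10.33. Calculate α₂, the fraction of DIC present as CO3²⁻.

α₂ = 1 / (1 + [H⁺]/K2 + [H⁺]²/(K1K2)) = 1 / (1 + 10^+2.26 + 10^+0.62)
   = 1 / (1 + 181.97 + 4.1687) = 1/187.14 = 0.005344

α₂ = 0.00534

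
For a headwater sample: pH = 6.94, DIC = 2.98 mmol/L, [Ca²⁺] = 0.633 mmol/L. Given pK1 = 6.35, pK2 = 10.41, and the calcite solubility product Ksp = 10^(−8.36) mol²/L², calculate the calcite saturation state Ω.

Ω = 0.116

α₂ = 1 / (1 + [H⁺]/K2 + [H⁺]²/(K1K2)) = 1 / (1 + 10^+3.47 + 10^+2.88)
   = 1 / (1 + 2951.2 + 758.58) = 1/3710.8 = 0.0002695
[CO3²⁻] = α₂ × DIC = 0.0002695 × 2.98 = 0.0008031 mmol/L = 0.8031 μmol/L
Ksp = 10^(−8.36) = 4.365×10^-9
Ω = [Ca²⁺][CO3²⁻]/Ksp = (0.633×10^-3)(8.031×10^-7) / 4.365×10^-9 = 0.116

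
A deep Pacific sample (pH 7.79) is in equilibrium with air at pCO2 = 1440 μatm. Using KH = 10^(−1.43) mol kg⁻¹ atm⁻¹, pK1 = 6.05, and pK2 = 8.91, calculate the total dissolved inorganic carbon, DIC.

[CO2*] = KH · pCO2 = 10^(−1.43) × 1440×10^-6 = 5.350×10^-5 mol/kg
α₀ = 1/(1 + K1/[H⁺] + K1K2/[H⁺]²) = 1/(1 + 10^+1.74 + 10^+0.62) = 0.01663
DIC = [CO2*]/α₀ = 5.350×10^-5 / 0.01663 = 3.22 mmol/kg

DIC = 3.22 mmol/kg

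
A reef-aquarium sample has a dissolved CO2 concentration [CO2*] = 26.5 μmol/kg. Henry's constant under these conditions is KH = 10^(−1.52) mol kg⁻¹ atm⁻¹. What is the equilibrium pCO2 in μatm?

KH = 10^(−1.52) = 3.020×10^-2 mol kg⁻¹ atm⁻¹
pCO2 = [CO2*]/KH = 26.5×10^-6 / 3.020×10^-2 = 8.77×10^-4 atm = 877 μatm

pCO2 = 877 μatm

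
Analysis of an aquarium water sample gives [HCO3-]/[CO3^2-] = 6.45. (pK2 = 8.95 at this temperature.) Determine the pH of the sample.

pH = 8.14

From K2 = [H⁺][CO3^2-]/[HCO3-]:  pH = pK2 − log₁₀([HCO3-]/[CO3^2-])
log₁₀(6.45) = +0.810
pH = 8.95 − (+0.810) = 8.14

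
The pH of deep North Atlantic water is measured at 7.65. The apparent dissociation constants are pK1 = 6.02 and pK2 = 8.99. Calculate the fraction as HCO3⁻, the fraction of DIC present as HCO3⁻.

α₁ = 0.935

α₁ = 1 / (1 + [H⁺]/K1 + K2/[H⁺]) = 1 / (1 + 10^-1.63 + 10^-1.34)
   = 1 / (1 + 0.023442 + 0.045709) = 1/1.0692 = 0.9353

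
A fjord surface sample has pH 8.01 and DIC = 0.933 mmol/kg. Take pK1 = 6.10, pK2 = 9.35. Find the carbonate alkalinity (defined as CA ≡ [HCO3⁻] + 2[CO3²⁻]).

CA = [HCO3⁻] + 2[CO3²⁻] = (α₁ + 2α₂)·DIC
At pH 8.01: [H⁺]/K1 = 10^-1.91 = 0.012303, K2/[H⁺] = 10^-1.34 = 0.045709
α₁ = 1/(1 + 0.012303 + 0.045709) = 1/1.0580 = 0.9452; α₂ = α₁·K2/[H⁺] = 0.04320
α₁ + 2α₂ = 1.0316
CA = 1.0316 × 0.933 = 0.962 mmol/kg

CA = 0.962 mmol/kg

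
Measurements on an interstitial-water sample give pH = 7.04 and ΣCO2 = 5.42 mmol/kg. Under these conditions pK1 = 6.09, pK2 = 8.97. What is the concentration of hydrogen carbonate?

[HCO3⁻] = 4.82 mmol/kg

α₁ = 1 / (1 + [H⁺]/K1 + K2/[H⁺]) = 1 / (1 + 10^-0.95 + 10^-1.93)
   = 1 / (1 + 0.11220 + 0.011749) = 1/1.1240 = 0.8897
[HCO3⁻] = α₁ × DIC = 0.8897 × 5.42 = 4.82 mmol/kg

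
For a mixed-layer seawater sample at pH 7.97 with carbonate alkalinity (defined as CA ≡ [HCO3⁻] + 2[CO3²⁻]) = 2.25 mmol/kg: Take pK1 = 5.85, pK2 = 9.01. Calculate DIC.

CA = [HCO3⁻] + 2[CO3²⁻] = (α₁ + 2α₂)·DIC
At pH 7.97: [H⁺]/K1 = 10^-2.12 = 0.0075858, K2/[H⁺] = 10^-1.04 = 0.091201
α₁ = 1/(1 + 0.0075858 + 0.091201) = 1/1.0988 = 0.9101; α₂ = α₁·K2/[H⁺] = 0.08300
α₁ + 2α₂ = 1.0761
DIC = CA / (α₁ + 2α₂) = 2.25 / 1.0761 = 2.09 mmol/kg

DIC = 2.09 mmol/kg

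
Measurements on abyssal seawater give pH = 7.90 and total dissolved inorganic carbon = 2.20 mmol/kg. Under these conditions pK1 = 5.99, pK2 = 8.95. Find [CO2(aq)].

[CO2*] = 0.0246 mmol/kg

α₀ = 1 / (1 + K1/[H⁺] + K1K2/[H⁺]²) = 1 / (1 + 10^+1.91 + 10^+0.86)
   = 1 / (1 + 81.283 + 7.2444) = 1/89.527 = 0.01117
[CO2*] = α₀ × DIC = 0.01117 × 2.20 = 0.0246 mmol/kg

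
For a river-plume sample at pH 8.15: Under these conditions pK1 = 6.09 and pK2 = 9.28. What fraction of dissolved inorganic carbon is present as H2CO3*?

α₀ = 0.00804

α₀ = 1 / (1 + K1/[H⁺] + K1K2/[H⁺]²) = 1 / (1 + 10^+2.06 + 10^+0.93)
   = 1 / (1 + 114.82 + 8.5114) = 1/124.33 = 0.008043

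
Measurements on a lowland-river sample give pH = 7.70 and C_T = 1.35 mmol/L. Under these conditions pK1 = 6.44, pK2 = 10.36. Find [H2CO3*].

α₀ = 1 / (1 + K1/[H⁺] + K1K2/[H⁺]²) = 1 / (1 + 10^+1.26 + 10^-1.40)
   = 1 / (1 + 18.197 + 0.039811) = 1/19.237 = 0.05198
[CO2*] = α₀ × DIC = 0.05198 × 1.35 = 0.0702 mmol/L

[CO2*] = 0.0702 mmol/L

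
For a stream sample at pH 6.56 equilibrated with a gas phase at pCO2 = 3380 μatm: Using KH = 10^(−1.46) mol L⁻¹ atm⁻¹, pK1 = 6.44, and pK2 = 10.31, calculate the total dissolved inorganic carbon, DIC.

[CO2*] = KH · pCO2 = 10^(−1.46) × 3380×10^-6 = 1.172×10^-4 mol/L
α₀ = 1/(1 + K1/[H⁺] + K1K2/[H⁺]²) = 1/(1 + 10^+0.12 + 10^-3.63) = 0.4313
DIC = [CO2*]/α₀ = 1.172×10^-4 / 0.4313 = 0.272 mmol/L

DIC = 0.272 mmol/L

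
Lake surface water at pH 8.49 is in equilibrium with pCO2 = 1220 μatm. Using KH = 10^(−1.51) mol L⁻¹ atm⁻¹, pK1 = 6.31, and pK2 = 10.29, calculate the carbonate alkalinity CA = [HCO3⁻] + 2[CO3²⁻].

[CO2*] = KH · pCO2 = 10^(−1.51) × 1220×10^-6 = 3.770×10^-5 mol/L
α₀ = 1/(1 + K1/[H⁺] + K1K2/[H⁺]²) = 1/(1 + 10^+2.18 + 10^+0.38) = 0.006462
DIC = [CO2*]/α₀ = 3.770×10^-5 / 0.006462 = 5.835 mmol/L
CA = (α₁ + 2α₂)·DIC = (0.9780 + 2×0.01550) × 5.835 = 5.89 mmol/L

CA = 5.89 mmol/L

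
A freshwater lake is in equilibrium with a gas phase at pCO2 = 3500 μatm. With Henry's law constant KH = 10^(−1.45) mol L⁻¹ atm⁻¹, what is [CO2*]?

[CO2*] = 124 μmol/L

KH = 10^(−1.45) = 3.548×10^-2 mol L⁻¹ atm⁻¹
[CO2*] = KH · pCO2 = 3.548×10^-2 × 3500×10^-6 atm = 1.24×10^-4 mol/L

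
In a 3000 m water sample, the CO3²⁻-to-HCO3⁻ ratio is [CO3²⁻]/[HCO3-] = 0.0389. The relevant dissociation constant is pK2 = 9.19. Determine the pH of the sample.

From K2 = [H⁺][CO3²⁻]/[HCO3-]:  pH = pK2 + log₁₀([CO3²⁻]/[HCO3-])
log₁₀(0.0389) = -1.410
pH = 9.19 + (-1.410) = 7.78

pH = 7.78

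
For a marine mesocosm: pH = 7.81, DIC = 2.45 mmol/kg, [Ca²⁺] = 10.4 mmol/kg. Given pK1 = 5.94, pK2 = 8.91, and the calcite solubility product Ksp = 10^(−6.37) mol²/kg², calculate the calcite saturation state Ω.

Ω = 4.34

α₂ = 1 / (1 + [H⁺]/K2 + [H⁺]²/(K1K2)) = 1 / (1 + 10^+1.10 + 10^-0.77)
   = 1 / (1 + 12.589 + 0.16982) = 1/13.759 = 0.07268
[CO3²⁻] = α₂ × DIC = 0.07268 × 2.45 = 0.1781 mmol/kg
Ksp = 10^(−6.37) = 4.266×10^-7
Ω = [Ca²⁺][CO3²⁻]/Ksp = (10.4×10^-3)(1.781×10^-4) / 4.266×10^-7 = 4.34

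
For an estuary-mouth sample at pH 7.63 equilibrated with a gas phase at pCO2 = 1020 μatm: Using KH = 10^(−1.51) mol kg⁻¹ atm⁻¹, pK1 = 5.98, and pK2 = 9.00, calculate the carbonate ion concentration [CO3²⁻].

[CO3²⁻] = 0.0601 mmol/kg

[CO2*] = KH · pCO2 = 10^(−1.51) × 1020×10^-6 = 3.152×10^-5 mol/kg
α₀ = 1/(1 + K1/[H⁺] + K1K2/[H⁺]²) = 1/(1 + 10^+1.65 + 10^+0.28) = 0.02102
DIC = [CO2*]/α₀ = 3.152×10^-5 / 0.02102 = 1.500 mmol/kg
[CO3²⁻] = α₂·DIC; α₂ = 0.04005, so [CO3²⁻] = 0.04005 × 1.500 = 0.0601 mmol/kg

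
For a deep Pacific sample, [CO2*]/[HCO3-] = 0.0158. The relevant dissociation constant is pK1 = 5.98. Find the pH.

pH = 7.78

From K1 = [H⁺][HCO3-]/[CO2*]:  pH = pK1 − log₁₀([CO2*]/[HCO3-])
log₁₀(0.0158) = -1.801
pH = 5.98 − (-1.801) = 7.78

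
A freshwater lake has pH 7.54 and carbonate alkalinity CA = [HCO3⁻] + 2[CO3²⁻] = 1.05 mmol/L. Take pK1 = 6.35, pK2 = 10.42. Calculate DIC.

DIC = 1.12 mmol/L

CA = [HCO3⁻] + 2[CO3²⁻] = (α₁ + 2α₂)·DIC
At pH 7.54: [H⁺]/K1 = 10^-1.19 = 0.064565, K2/[H⁺] = 10^-2.88 = 0.0013183
α₁ = 1/(1 + 0.064565 + 0.0013183) = 1/1.0659 = 0.9382; α₂ = α₁·K2/[H⁺] = 0.001237
α₁ + 2α₂ = 0.9407
DIC = CA / (α₁ + 2α₂) = 1.05 / 0.9407 = 1.12 mmol/L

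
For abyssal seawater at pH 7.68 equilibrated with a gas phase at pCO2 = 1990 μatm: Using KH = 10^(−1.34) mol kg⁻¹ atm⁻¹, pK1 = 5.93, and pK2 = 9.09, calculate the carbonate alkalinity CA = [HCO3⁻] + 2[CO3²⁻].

[CO2*] = KH · pCO2 = 10^(−1.34) × 1990×10^-6 = 9.096×10^-5 mol/kg
α₀ = 1/(1 + K1/[H⁺] + K1K2/[H⁺]²) = 1/(1 + 10^+1.75 + 10^+0.34) = 0.01683
DIC = [CO2*]/α₀ = 9.096×10^-5 / 0.01683 = 5.405 mmol/kg
CA = (α₁ + 2α₂)·DIC = (0.9464 + 2×0.03682) × 5.405 = 5.51 mmol/kg

CA = 5.51 mmol/kg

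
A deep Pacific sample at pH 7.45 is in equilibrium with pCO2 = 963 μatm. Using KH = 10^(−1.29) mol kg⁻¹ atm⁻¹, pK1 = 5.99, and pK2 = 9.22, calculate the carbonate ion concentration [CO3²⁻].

[CO2*] = KH · pCO2 = 10^(−1.29) × 963×10^-6 = 4.939×10^-5 mol/kg
α₀ = 1/(1 + K1/[H⁺] + K1K2/[H⁺]²) = 1/(1 + 10^+1.46 + 10^-0.31) = 0.03297
DIC = [CO2*]/α₀ = 4.939×10^-5 / 0.03297 = 1.498 mmol/kg
[CO3²⁻] = α₂·DIC; α₂ = 0.01615, so [CO3²⁻] = 0.01615 × 1.498 = 0.0242 mmol/kg

[CO3²⁻] = 0.0242 mmol/kg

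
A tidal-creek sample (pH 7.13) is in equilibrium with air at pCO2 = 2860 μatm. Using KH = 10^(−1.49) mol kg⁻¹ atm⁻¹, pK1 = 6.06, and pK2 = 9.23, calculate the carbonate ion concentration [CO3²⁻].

[CO3²⁻] = 8.64 μmol/kg

[CO2*] = KH · pCO2 = 10^(−1.49) × 2860×10^-6 = 9.255×10^-5 mol/kg
α₀ = 1/(1 + K1/[H⁺] + K1K2/[H⁺]²) = 1/(1 + 10^+1.07 + 10^-1.03) = 0.07787
DIC = [CO2*]/α₀ = 9.255×10^-5 / 0.07787 = 1.189 mmol/kg
[CO3²⁻] = α₂·DIC; α₂ = 0.007267, so [CO3²⁻] = 0.007267 × 1.189 = 0.00864 mmol/kg = 8.64 μmol/kg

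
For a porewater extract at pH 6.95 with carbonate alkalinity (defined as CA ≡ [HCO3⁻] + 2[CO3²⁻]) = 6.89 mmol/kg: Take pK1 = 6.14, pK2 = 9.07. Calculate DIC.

CA = [HCO3⁻] + 2[CO3²⁻] = (α₁ + 2α₂)·DIC
At pH 6.95: [H⁺]/K1 = 10^-0.81 = 0.15488, K2/[H⁺] = 10^-2.12 = 0.0075858
α₁ = 1/(1 + 0.15488 + 0.0075858) = 1/1.1625 = 0.8602; α₂ = α₁·K2/[H⁺] = 0.006526
α₁ + 2α₂ = 0.8733
DIC = CA / (α₁ + 2α₂) = 6.89 / 0.8733 = 7.89 mmol/kg

DIC = 7.89 mmol/kg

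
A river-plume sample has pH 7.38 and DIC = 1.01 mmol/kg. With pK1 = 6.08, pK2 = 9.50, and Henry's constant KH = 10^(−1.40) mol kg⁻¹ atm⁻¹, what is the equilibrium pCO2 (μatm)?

α₀ = 1 / (1 + K1/[H⁺] + K1K2/[H⁺]²) = 1 / (1 + 10^+1.30 + 10^-0.82)
   = 1 / (1 + 19.953 + 0.15136) = 1/21.104 = 0.04738
[CO2*] = α₀ × DIC = 0.04738 × 1.01 = 0.04786 mmol/kg
pCO2 = [CO2*]/KH = 4.786×10^-5 / 3.981×10^-2 = 1200 μatm

pCO2 = 1200 μatm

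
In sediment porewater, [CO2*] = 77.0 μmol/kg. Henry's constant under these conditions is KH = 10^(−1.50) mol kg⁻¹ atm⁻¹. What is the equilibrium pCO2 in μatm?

pCO2 = 2430 μatm

KH = 10^(−1.50) = 3.162×10^-2 mol kg⁻¹ atm⁻¹
pCO2 = [CO2*]/KH = 77.0×10^-6 / 3.162×10^-2 = 2.43×10^-3 atm = 2430 μatm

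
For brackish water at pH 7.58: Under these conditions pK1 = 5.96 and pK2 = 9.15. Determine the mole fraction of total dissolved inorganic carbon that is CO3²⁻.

α₂ = 1 / (1 + [H⁺]/K2 + [H⁺]²/(K1K2)) = 1 / (1 + 10^+1.57 + 10^-0.05)
   = 1 / (1 + 37.154 + 0.89125) = 1/39.045 = 0.02561

α₂ = 0.0256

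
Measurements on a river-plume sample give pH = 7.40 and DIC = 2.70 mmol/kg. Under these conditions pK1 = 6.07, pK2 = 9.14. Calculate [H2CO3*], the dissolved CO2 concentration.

α₀ = 1 / (1 + K1/[H⁺] + K1K2/[H⁺]²) = 1 / (1 + 10^+1.33 + 10^-0.41)
   = 1 / (1 + 21.380 + 0.38905) = 1/22.769 = 0.04392
[CO2*] = α₀ × DIC = 0.04392 × 2.70 = 0.119 mmol/kg

[CO2*] = 0.119 mmol/kg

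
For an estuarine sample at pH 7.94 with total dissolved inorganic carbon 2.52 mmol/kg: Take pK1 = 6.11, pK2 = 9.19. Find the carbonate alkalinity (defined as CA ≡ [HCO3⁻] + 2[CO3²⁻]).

CA = 2.62 mmol/kg

CA = [HCO3⁻] + 2[CO3²⁻] = (α₁ + 2α₂)·DIC
At pH 7.94: [H⁺]/K1 = 10^-1.83 = 0.014791, K2/[H⁺] = 10^-1.25 = 0.056234
α₁ = 1/(1 + 0.014791 + 0.056234) = 1/1.0710 = 0.9337; α₂ = α₁·K2/[H⁺] = 0.05250
α₁ + 2α₂ = 1.0387
CA = 1.0387 × 2.52 = 2.62 mmol/kg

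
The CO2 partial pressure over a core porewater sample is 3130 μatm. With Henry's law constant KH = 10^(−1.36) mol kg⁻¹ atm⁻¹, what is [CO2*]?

[CO2*] = 137 μmol/kg

KH = 10^(−1.36) = 4.365×10^-2 mol kg⁻¹ atm⁻¹
[CO2*] = KH · pCO2 = 4.365×10^-2 × 3130×10^-6 atm = 1.37×10^-4 mol/kg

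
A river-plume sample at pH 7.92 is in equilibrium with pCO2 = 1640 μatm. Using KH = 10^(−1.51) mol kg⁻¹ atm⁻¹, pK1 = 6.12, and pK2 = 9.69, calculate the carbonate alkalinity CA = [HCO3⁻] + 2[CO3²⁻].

CA = 3.31 mmol/kg

[CO2*] = KH · pCO2 = 10^(−1.51) × 1640×10^-6 = 5.068×10^-5 mol/kg
α₀ = 1/(1 + K1/[H⁺] + K1K2/[H⁺]²) = 1/(1 + 10^+1.80 + 10^+0.03) = 0.01535
DIC = [CO2*]/α₀ = 5.068×10^-5 / 0.01535 = 3.303 mmol/kg
CA = (α₁ + 2α₂)·DIC = (0.9682 + 2×0.01644) × 3.303 = 3.31 mmol/kg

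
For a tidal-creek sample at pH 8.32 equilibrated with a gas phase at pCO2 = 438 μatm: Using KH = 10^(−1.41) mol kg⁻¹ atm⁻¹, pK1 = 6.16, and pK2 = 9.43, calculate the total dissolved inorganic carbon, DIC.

DIC = 2.67 mmol/kg

[CO2*] = KH · pCO2 = 10^(−1.41) × 438×10^-6 = 1.704×10^-5 mol/kg
α₀ = 1/(1 + K1/[H⁺] + K1K2/[H⁺]²) = 1/(1 + 10^+2.16 + 10^+1.05) = 0.006379
DIC = [CO2*]/α₀ = 1.704×10^-5 / 0.006379 = 2.67 mmol/kg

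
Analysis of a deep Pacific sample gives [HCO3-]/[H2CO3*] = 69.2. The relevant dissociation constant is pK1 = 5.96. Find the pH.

pH = 7.80

From K1 = [H⁺][HCO3-]/[H2CO3*]:  pH = pK1 + log₁₀([HCO3-]/[H2CO3*])
log₁₀(69.2) = +1.840
pH = 5.96 + (+1.840) = 7.80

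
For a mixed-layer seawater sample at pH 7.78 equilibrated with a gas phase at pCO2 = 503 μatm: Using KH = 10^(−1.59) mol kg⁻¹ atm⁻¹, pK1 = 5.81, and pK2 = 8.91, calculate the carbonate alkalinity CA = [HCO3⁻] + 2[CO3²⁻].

CA = 1.39 mmol/kg

[CO2*] = KH · pCO2 = 10^(−1.59) × 503×10^-6 = 1.293×10^-5 mol/kg
α₀ = 1/(1 + K1/[H⁺] + K1K2/[H⁺]²) = 1/(1 + 10^+1.97 + 10^+0.84) = 0.009877
DIC = [CO2*]/α₀ = 1.293×10^-5 / 0.009877 = 1.309 mmol/kg
CA = (α₁ + 2α₂)·DIC = (0.9218 + 2×0.06833) × 1.309 = 1.39 mmol/kg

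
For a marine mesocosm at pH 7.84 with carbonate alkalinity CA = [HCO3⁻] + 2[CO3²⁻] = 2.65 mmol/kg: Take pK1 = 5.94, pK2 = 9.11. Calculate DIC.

CA = [HCO3⁻] + 2[CO3²⁻] = (α₁ + 2α₂)·DIC
At pH 7.84: [H⁺]/K1 = 10^-1.90 = 0.012589, K2/[H⁺] = 10^-1.27 = 0.053703
α₁ = 1/(1 + 0.012589 + 0.053703) = 1/1.0663 = 0.9378; α₂ = α₁·K2/[H⁺] = 0.05036
α₁ + 2α₂ = 1.0386
DIC = CA / (α₁ + 2α₂) = 2.65 / 1.0386 = 2.55 mmol/kg

DIC = 2.55 mmol/kg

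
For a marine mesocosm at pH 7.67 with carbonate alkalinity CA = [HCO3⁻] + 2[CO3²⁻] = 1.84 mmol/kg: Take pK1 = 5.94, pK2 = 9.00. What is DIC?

CA = [HCO3⁻] + 2[CO3²⁻] = (α₁ + 2α₂)·DIC
At pH 7.67: [H⁺]/K1 = 10^-1.73 = 0.018621, K2/[H⁺] = 10^-1.33 = 0.046774
α₁ = 1/(1 + 0.018621 + 0.046774) = 1/1.0654 = 0.9386; α₂ = α₁·K2/[H⁺] = 0.04390
α₁ + 2α₂ = 1.0264
DIC = CA / (α₁ + 2α₂) = 1.84 / 1.0264 = 1.79 mmol/kg

DIC = 1.79 mmol/kg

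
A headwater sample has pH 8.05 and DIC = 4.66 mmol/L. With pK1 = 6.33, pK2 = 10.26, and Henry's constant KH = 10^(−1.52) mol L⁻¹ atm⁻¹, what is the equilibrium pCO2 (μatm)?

pCO2 = 2870 μatm

α₀ = 1 / (1 + K1/[H⁺] + K1K2/[H⁺]²) = 1 / (1 + 10^+1.72 + 10^-0.49)
   = 1 / (1 + 52.481 + 0.32359) = 1/53.804 = 0.01859
[CO2*] = α₀ × DIC = 0.01859 × 4.66 = 0.08661 mmol/L
pCO2 = [CO2*]/KH = 8.661×10^-5 / 3.020×10^-2 = 2870 μatm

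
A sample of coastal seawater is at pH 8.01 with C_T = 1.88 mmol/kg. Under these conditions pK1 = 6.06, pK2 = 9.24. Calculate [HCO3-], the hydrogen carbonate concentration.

[HCO3⁻] = 1.76 mmol/kg

α₁ = 1 / (1 + [H⁺]/K1 + K2/[H⁺]) = 1 / (1 + 10^-1.95 + 10^-1.23)
   = 1 / (1 + 0.011220 + 0.058884) = 1/1.0701 = 0.9345
[HCO3⁻] = α₁ × DIC = 0.9345 × 1.88 = 1.76 mmol/kg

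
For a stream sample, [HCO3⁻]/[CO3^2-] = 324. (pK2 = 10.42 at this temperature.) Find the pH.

From K2 = [H⁺][CO3^2-]/[HCO3⁻]:  pH = pK2 − log₁₀([HCO3⁻]/[CO3^2-])
log₁₀(324) = +2.511
pH = 10.42 − (+2.511) = 7.91

pH = 7.91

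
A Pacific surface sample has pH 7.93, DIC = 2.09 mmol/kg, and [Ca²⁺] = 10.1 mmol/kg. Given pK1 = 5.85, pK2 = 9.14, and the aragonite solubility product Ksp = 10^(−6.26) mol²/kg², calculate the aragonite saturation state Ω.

α₂ = 1 / (1 + [H⁺]/K2 + [H⁺]²/(K1K2)) = 1 / (1 + 10^+1.21 + 10^-0.87)
   = 1 / (1 + 16.218 + 0.13490) = 1/17.353 = 0.05763
[CO3²⁻] = α₂ × DIC = 0.05763 × 2.09 = 0.1204 mmol/kg
Ksp = 10^(−6.26) = 5.495×10^-7
Ω = [Ca²⁺][CO3²⁻]/Ksp = (10.1×10^-3)(1.204×10^-4) / 5.495×10^-7 = 2.21

Ω = 2.21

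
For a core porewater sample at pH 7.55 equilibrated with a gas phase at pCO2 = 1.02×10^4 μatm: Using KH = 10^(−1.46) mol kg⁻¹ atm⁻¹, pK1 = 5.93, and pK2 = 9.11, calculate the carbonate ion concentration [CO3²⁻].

[CO3²⁻] = 0.406 mmol/kg

[CO2*] = KH · pCO2 = 10^(−1.46) × 1.02×10^4×10^-6 = 3.537×10^-4 mol/kg
α₀ = 1/(1 + K1/[H⁺] + K1K2/[H⁺]²) = 1/(1 + 10^+1.62 + 10^+0.06) = 0.02281
DIC = [CO2*]/α₀ = 3.537×10^-4 / 0.02281 = 15.50 mmol/kg
[CO3²⁻] = α₂·DIC; α₂ = 0.02619, so [CO3²⁻] = 0.02619 × 15.50 = 0.406 mmol/kg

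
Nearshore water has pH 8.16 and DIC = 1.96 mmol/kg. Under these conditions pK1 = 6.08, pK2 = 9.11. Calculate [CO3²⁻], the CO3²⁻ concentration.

[CO3²⁻] = 0.196 mmol/kg

α₂ = 1 / (1 + [H⁺]/K2 + [H⁺]²/(K1K2)) = 1 / (1 + 10^+0.95 + 10^-1.13)
   = 1 / (1 + 8.9125 + 0.074131) = 1/9.9866 = 0.1001
[CO3²⁻] = α₂ × DIC = 0.1001 × 1.96 = 0.196 mmol/kg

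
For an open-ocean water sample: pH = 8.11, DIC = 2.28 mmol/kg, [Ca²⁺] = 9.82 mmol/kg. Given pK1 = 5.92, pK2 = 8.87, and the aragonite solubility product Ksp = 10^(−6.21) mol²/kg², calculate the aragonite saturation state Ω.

Ω = 5.35

α₂ = 1 / (1 + [H⁺]/K2 + [H⁺]²/(K1K2)) = 1 / (1 + 10^+0.76 + 10^-1.43)
   = 1 / (1 + 5.7544 + 0.037154) = 1/6.7916 = 0.1472
[CO3²⁻] = α₂ × DIC = 0.1472 × 2.28 = 0.3357 mmol/kg
Ksp = 10^(−6.21) = 6.166×10^-7
Ω = [Ca²⁺][CO3²⁻]/Ksp = (9.82×10^-3)(3.357×10^-4) / 6.166×10^-7 = 5.35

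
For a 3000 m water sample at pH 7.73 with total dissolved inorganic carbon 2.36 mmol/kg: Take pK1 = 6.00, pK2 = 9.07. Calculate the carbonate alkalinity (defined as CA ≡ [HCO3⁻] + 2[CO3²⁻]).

CA = [HCO3⁻] + 2[CO3²⁻] = (α₁ + 2α₂)·DIC
At pH 7.73: [H⁺]/K1 = 10^-1.73 = 0.018621, K2/[H⁺] = 10^-1.34 = 0.045709
α₁ = 1/(1 + 0.018621 + 0.045709) = 1/1.0643 = 0.9396; α₂ = α₁·K2/[H⁺] = 0.04295
α₁ + 2α₂ = 1.0255
CA = 1.0255 × 2.36 = 2.42 mmol/kg

CA = 2.42 mmol/kg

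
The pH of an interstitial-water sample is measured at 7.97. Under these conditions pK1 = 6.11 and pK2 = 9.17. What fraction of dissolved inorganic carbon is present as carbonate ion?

α₂ = 1 / (1 + [H⁺]/K2 + [H⁺]²/(K1K2)) = 1 / (1 + 10^+1.20 + 10^-0.66)
   = 1 / (1 + 15.849 + 0.21878) = 1/17.068 = 0.05859

α₂ = 0.0586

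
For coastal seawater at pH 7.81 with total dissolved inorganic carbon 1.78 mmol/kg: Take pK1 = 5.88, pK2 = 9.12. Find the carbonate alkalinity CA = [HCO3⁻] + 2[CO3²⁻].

CA = [HCO3⁻] + 2[CO3²⁻] = (α₁ + 2α₂)·DIC
At pH 7.81: [H⁺]/K1 = 10^-1.93 = 0.011749, K2/[H⁺] = 10^-1.31 = 0.048978
α₁ = 1/(1 + 0.011749 + 0.048978) = 1/1.0607 = 0.9427; α₂ = α₁·K2/[H⁺] = 0.04617
α₁ + 2α₂ = 1.0351
CA = 1.0351 × 1.78 = 1.84 mmol/kg

CA = 1.84 mmol/kg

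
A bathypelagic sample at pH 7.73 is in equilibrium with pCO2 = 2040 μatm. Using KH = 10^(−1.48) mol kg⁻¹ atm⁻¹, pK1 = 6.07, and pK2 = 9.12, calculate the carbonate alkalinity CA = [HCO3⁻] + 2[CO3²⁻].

CA = 3.34 mmol/kg

[CO2*] = KH · pCO2 = 10^(−1.48) × 2040×10^-6 = 6.755×10^-5 mol/kg
α₀ = 1/(1 + K1/[H⁺] + K1K2/[H⁺]²) = 1/(1 + 10^+1.66 + 10^+0.27) = 0.02059
DIC = [CO2*]/α₀ = 6.755×10^-5 / 0.02059 = 3.281 mmol/kg
CA = (α₁ + 2α₂)·DIC = (0.9411 + 2×0.03834) × 3.281 = 3.34 mmol/kg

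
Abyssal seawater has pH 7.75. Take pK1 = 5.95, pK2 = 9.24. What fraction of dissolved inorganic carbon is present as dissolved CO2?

α₀ = 0.0151

α₀ = 1 / (1 + K1/[H⁺] + K1K2/[H⁺]²) = 1 / (1 + 10^+1.80 + 10^+0.31)
   = 1 / (1 + 63.096 + 2.0417) = 1/66.137 = 0.01512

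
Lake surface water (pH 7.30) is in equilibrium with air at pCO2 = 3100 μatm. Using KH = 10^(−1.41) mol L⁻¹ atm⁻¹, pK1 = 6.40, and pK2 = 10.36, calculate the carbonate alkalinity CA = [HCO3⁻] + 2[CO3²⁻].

CA = 0.960 mmol/L

[CO2*] = KH · pCO2 = 10^(−1.41) × 3100×10^-6 = 1.206×10^-4 mol/L
α₀ = 1/(1 + K1/[H⁺] + K1K2/[H⁺]²) = 1/(1 + 10^+0.90 + 10^-2.16) = 0.1117
DIC = [CO2*]/α₀ = 1.206×10^-4 / 0.1117 = 1.079 mmol/L
CA = (α₁ + 2α₂)·DIC = (0.8875 + 2×0.0007730) × 1.079 = 0.960 mmol/L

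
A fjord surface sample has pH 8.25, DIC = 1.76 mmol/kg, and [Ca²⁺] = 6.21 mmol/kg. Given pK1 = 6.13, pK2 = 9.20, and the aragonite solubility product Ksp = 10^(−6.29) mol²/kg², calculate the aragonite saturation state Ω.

α₂ = 1 / (1 + [H⁺]/K2 + [H⁺]²/(K1K2)) = 1 / (1 + 10^+0.95 + 10^-1.17)
   = 1 / (1 + 8.9125 + 0.067608) = 1/9.9801 = 0.1002
[CO3²⁻] = α₂ × DIC = 0.1002 × 1.76 = 0.1764 mmol/kg
Ksp = 10^(−6.29) = 5.129×10^-7
Ω = [Ca²⁺][CO3²⁻]/Ksp = (6.21×10^-3)(1.764×10^-4) / 5.129×10^-7 = 2.14

Ω = 2.14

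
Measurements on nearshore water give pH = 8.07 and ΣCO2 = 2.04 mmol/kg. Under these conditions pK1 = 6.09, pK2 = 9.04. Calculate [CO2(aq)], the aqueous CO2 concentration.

[CO2*] = 19.1 μmol/kg

α₀ = 1 / (1 + K1/[H⁺] + K1K2/[H⁺]²) = 1 / (1 + 10^+1.98 + 10^+1.01)
   = 1 / (1 + 95.499 + 10.233) = 1/106.73 = 0.009369
[CO2*] = α₀ × DIC = 0.009369 × 2.04 = 0.0191 mmol/kg = 19.1 μmol/kg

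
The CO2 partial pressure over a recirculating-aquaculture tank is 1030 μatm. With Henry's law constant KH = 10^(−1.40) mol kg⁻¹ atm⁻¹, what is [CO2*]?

[CO2*] = 41.0 μmol/kg

KH = 10^(−1.40) = 3.981×10^-2 mol kg⁻¹ atm⁻¹
[CO2*] = KH · pCO2 = 3.981×10^-2 × 1030×10^-6 atm = 4.10×10^-5 mol/kg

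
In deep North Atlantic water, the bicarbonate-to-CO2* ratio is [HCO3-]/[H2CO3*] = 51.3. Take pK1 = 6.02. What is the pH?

From K1 = [H⁺][HCO3-]/[H2CO3*]:  pH = pK1 + log₁₀([HCO3-]/[H2CO3*])
log₁₀(51.3) = +1.710
pH = 6.02 + (+1.710) = 7.73

pH = 7.73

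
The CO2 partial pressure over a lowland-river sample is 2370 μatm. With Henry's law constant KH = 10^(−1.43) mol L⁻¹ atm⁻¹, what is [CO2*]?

[CO2*] = 88.1 μmol/L

KH = 10^(−1.43) = 3.715×10^-2 mol L⁻¹ atm⁻¹
[CO2*] = KH · pCO2 = 3.715×10^-2 × 2370×10^-6 atm = 8.81×10^-5 mol/L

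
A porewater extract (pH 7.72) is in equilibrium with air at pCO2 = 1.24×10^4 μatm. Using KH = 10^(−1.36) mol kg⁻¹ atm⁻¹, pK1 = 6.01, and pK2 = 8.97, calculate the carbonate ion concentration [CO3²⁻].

[CO2*] = KH · pCO2 = 10^(−1.36) × 1.24×10^4×10^-6 = 5.413×10^-4 mol/kg
α₀ = 1/(1 + K1/[H⁺] + K1K2/[H⁺]²) = 1/(1 + 10^+1.71 + 10^+0.46) = 0.01813
DIC = [CO2*]/α₀ = 5.413×10^-4 / 0.01813 = 29.86 mmol/kg
[CO3²⁻] = α₂·DIC; α₂ = 0.05228, so [CO3²⁻] = 0.05228 × 29.86 = 1.56 mmol/kg

[CO3²⁻] = 1.56 mmol/kg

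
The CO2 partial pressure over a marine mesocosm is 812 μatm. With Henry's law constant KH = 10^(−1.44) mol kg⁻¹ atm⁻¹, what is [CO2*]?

[CO2*] = 29.5 μmol/kg

KH = 10^(−1.44) = 3.631×10^-2 mol kg⁻¹ atm⁻¹
[CO2*] = KH · pCO2 = 3.631×10^-2 × 812×10^-6 atm = 2.95×10^-5 mol/kg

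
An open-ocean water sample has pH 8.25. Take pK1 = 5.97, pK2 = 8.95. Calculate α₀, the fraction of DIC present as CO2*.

α₀ = 1 / (1 + K1/[H⁺] + K1K2/[H⁺]²) = 1 / (1 + 10^+2.28 + 10^+1.58)
   = 1 / (1 + 190.55 + 38.019) = 1/229.57 = 0.004356

α₀ = 0.00436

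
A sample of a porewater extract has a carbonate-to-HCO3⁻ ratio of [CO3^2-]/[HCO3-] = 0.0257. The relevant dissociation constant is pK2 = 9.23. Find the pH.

From K2 = [H⁺][CO3^2-]/[HCO3-]:  pH = pK2 + log₁₀([CO3^2-]/[HCO3-])
log₁₀(0.0257) = -1.590
pH = 9.23 + (-1.590) = 7.64

pH = 7.64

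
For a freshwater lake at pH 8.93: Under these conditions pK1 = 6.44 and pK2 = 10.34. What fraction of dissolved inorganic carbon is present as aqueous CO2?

α₀ = 1 / (1 + K1/[H⁺] + K1K2/[H⁺]²) = 1 / (1 + 10^+2.49 + 10^+1.08)
   = 1 / (1 + 309.03 + 12.023) = 1/322.05 = 0.003105

α₀ = 0.00311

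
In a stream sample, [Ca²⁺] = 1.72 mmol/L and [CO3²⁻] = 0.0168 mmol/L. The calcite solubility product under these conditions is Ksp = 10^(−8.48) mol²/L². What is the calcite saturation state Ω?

Ω = 8.73

Ksp = 10^(−8.48) = 3.311×10^-9
Ω = [Ca²⁺][CO3²⁻]/Ksp = (1.72×10^-3)(0.0168×10^-3) / 3.311×10^-9 = 8.73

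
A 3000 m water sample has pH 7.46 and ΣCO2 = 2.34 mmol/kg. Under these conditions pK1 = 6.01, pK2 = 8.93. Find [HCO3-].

[HCO3⁻] = 2.19 mmol/kg

α₁ = 1 / (1 + [H⁺]/K1 + K2/[H⁺]) = 1 / (1 + 10^-1.45 + 10^-1.47)
   = 1 / (1 + 0.035481 + 0.033884) = 1/1.0694 = 0.9351
[HCO3⁻] = α₁ × DIC = 0.9351 × 2.34 = 2.19 mmol/kg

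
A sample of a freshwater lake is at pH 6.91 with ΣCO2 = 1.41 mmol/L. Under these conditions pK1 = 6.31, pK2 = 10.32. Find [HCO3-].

[HCO3⁻] = 1.13 mmol/L

α₁ = 1 / (1 + [H⁺]/K1 + K2/[H⁺]) = 1 / (1 + 10^-0.60 + 10^-3.41)
   = 1 / (1 + 0.25119 + 0.00038905) = 1/1.2516 = 0.7990
[HCO3⁻] = α₁ × DIC = 0.7990 × 1.41 = 1.13 mmol/L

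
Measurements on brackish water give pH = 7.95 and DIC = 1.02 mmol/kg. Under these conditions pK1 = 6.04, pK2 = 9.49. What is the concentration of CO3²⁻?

α₂ = 1 / (1 + [H⁺]/K2 + [H⁺]²/(K1K2)) = 1 / (1 + 10^+1.54 + 10^-0.37)
   = 1 / (1 + 34.674 + 0.42658) = 1/36.100 = 0.02770
[CO3²⁻] = α₂ × DIC = 0.02770 × 1.02 = 0.0283 mmol/kg

[CO3²⁻] = 0.0283 mmol/kg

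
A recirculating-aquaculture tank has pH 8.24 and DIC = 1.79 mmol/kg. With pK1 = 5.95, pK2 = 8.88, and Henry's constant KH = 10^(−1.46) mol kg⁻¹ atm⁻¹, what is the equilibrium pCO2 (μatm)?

α₀ = 1 / (1 + K1/[H⁺] + K1K2/[H⁺]²) = 1 / (1 + 10^+2.29 + 10^+1.65)
   = 1 / (1 + 194.98 + 44.668) = 1/240.65 = 0.004155
[CO2*] = α₀ × DIC = 0.004155 × 1.79 = 0.007438 mmol/kg = 7.438 μmol/kg
pCO2 = [CO2*]/KH = 7.438×10^-6 / 3.467×10^-2 = 215 μatm

pCO2 = 215 μatm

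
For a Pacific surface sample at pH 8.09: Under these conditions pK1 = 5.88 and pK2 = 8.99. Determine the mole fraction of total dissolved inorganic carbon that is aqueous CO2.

α₀ = 0.00545

α₀ = 1 / (1 + K1/[H⁺] + K1K2/[H⁺]²) = 1 / (1 + 10^+2.21 + 10^+1.31)
   = 1 / (1 + 162.18 + 20.417) = 1/183.60 = 0.005447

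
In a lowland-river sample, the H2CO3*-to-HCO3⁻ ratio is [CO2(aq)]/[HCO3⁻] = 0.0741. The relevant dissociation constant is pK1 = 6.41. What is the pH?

pH = 7.54

From K1 = [H⁺][HCO3⁻]/[CO2(aq)]:  pH = pK1 − log₁₀([CO2(aq)]/[HCO3⁻])
log₁₀(0.0741) = -1.130
pH = 6.41 − (-1.130) = 7.54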